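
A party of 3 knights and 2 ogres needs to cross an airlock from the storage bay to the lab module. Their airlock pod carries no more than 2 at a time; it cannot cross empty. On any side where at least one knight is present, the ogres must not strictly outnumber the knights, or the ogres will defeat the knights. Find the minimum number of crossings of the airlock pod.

Counting alone: each trip to the lab module takes at most 2 across and each return brings at least 1 back, so after t trips out (and t−1 returns) at most 2t − (t−1) of the 5 are across; that first reaches 5 at t = 4, so at least 7 crossings are needed.
The plan below uses exactly 7 crossings, so it is optimal:
1. 2 ogres → the lab module.  (the storage bay: 3K 0O; the lab module: 0K 2O)
2. 1 ogre ← the storage bay.  (the storage bay: 3K 1O; the lab module: 0K 1O)
3. 2 knights → the lab module.  (the storage bay: 1K 1O; the lab module: 2K 1O)
4. 1 knight ← the storage bay.  (the storage bay: 2K 1O; the lab module: 1K 1O)
5. 1 knight and 1 ogre → the lab module.  (the storage bay: 1K 0O; the lab module: 2K 2O)
6. 1 ogre ← the storage bay.  (the storage bay: 1K 1O; the lab module: 2K 1O)
7. 1 knight and 1 ogre → the lab module.  (the storage bay: 0K 0O; the lab module: 3K 2O)

7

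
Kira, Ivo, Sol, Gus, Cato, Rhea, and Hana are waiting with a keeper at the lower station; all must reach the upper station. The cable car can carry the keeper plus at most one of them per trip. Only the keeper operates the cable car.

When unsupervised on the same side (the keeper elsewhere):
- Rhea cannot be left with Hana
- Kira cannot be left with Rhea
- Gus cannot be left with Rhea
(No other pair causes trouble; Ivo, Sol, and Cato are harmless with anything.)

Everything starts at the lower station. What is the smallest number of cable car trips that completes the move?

Following every safe sequence of crossings from the start, the most of the 7 that can be at the upper station as the cable car arrives there on crossings 1, 3, 5, 7, 9 is 1, 2, 3, 4, 5 respectively; the best ever achieved is 5 of 7.
From crossing 11 on, no configuration arises that was not already reachable earlier: only 72 distinct safe configurations (who is on which side, and where the cable car is) can ever be reached, none of them has everyone across, and every continuation just revisits them. So no valid plan exists.

impossible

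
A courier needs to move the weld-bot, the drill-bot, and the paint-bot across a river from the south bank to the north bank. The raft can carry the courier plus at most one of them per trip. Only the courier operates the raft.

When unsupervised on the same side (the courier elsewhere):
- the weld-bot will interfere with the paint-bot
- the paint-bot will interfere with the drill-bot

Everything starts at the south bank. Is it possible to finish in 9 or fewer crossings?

Yes

Yes — this plan uses 7 crossings (≤ 9):
1. Courier goes to the north bank with the paint-bot.  [the south bank: the drill-bot, the weld-bot | the north bank: the paint-bot]
2. Courier goes back to the south bank alone.  [the south bank: the drill-bot, the weld-bot | the north bank: the paint-bot]
3. Courier goes to the north bank with the weld-bot.  [the south bank: the drill-bot | the north bank: the paint-bot, the weld-bot]
4. Courier goes back to the south bank with the paint-bot.  [the south bank: the drill-bot, the paint-bot | the north bank: the weld-bot]
5. Courier goes to the north bank with the drill-bot.  [the south bank: the paint-bot | the north bank: the drill-bot, the weld-bot]
6. Courier goes back to the south bank alone.  [the south bank: the paint-bot | the north bank: the drill-bot, the weld-bot]
7. Courier goes to the north bank with the paint-bot.  [the south bank: — | the north bank: the drill-bot, the paint-bot, the weld-bot]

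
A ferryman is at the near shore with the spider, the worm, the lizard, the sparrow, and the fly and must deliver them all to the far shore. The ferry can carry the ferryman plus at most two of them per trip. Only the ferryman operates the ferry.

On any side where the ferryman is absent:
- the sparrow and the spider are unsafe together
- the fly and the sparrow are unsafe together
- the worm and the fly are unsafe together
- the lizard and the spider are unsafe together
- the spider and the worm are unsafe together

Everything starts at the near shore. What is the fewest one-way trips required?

7

Counting alone: the ferryman can take at most 2 across per trip to the far shore, so moving all 5 needs at least 3 loaded trips out, with a return between consecutive ones — at least 5 crossings.
The safety rule pushes this higher. Following every safe sequence of crossings, the most of the 5 that can be at the far shore as the ferry arrives there on crossing 5 is 4 — never all 5.
So no plan with fewer than 7 crossings exists, and this one achieves 7:
1. Ferryman goes to the far shore with the fly and the spider.  [the near shore: the lizard, the sparrow, the worm | the far shore: the fly, the spider]
2. Ferryman goes back to the near shore alone.  [the near shore: the lizard, the sparrow, the worm | the far shore: the fly, the spider]
3. Ferryman goes to the far shore with the worm.  [the near shore: the lizard, the sparrow | the far shore: the fly, the spider, the worm]
4. Ferryman goes back to the near shore with the fly and the spider.  [the near shore: the fly, the lizard, the sparrow, the spider | the far shore: the worm]
5. Ferryman goes to the far shore with the lizard and the sparrow.  [the near shore: the fly, the spider | the far shore: the lizard, the sparrow, the worm]
6. Ferryman goes back to the near shore alone.  [the near shore: the fly, the spider | the far shore: the lizard, the sparrow, the worm]
7. Ferryman goes to the far shore with the fly and the spider.  [the near shore: — | the far shore: the fly, the lizard, the sparrow, the spider, the worm]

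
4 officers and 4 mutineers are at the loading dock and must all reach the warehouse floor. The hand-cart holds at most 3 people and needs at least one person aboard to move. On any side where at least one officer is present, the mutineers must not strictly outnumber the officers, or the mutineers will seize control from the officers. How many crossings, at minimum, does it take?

9

Counting alone: each trip to the warehouse floor takes at most 3 across and each return brings at least 1 back, so after t trips out (and t−1 returns) at most 3t − (t−1) of the 8 are across; that first reaches 8 at t = 4, so at least 7 crossings are needed.
The safety rule pushes this higher. Following every safe sequence of crossings, the most of the 8 that can be at the warehouse floor as the hand-cart arrives there on crossing 7 is 7 — never all 8.
So no plan with fewer than 9 crossings exists, and this one achieves 9:
1. 2 mutineers → the warehouse floor.  (the loading dock: 4O 2M; the warehouse floor: 0O 2M)
2. 1 mutineer ← the loading dock.  (the loading dock: 4O 3M; the warehouse floor: 0O 1M)
3. 3 mutineers → the warehouse floor.  (the loading dock: 4O 0M; the warehouse floor: 0O 4M)
4. 1 mutineer ← the loading dock.  (the loading dock: 4O 1M; the warehouse floor: 0O 3M)
5. 3 officers → the warehouse floor.  (the loading dock: 1O 1M; the warehouse floor: 3O 3M)
6. 1 officer and 1 mutineer ← the loading dock.  (the loading dock: 2O 2M; the warehouse floor: 2O 2M)
7. 2 officers → the warehouse floor.  (the loading dock: 0O 2M; the warehouse floor: 4O 2M)
8. 1 mutineer ← the loading dock.  (the loading dock: 0O 3M; the warehouse floor: 4O 1M)
9. 3 mutineers → the warehouse floor.  (the loading dock: 0O 0M; the warehouse floor: 4O 4M)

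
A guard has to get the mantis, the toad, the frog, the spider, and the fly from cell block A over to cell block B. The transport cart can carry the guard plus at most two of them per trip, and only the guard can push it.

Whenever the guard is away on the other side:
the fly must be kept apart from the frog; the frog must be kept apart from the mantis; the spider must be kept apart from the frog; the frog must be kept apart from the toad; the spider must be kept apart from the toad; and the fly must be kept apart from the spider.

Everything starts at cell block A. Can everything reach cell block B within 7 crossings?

Yes — this plan uses 7 crossings (≤ 7):
1. Guard goes to cell block B with the frog and the spider.  [cell block A: the fly, the mantis, the toad | cell block B: the frog, the spider]
2. Guard goes back to cell block A with the frog.  [cell block A: the fly, the frog, the mantis, the toad | cell block B: the spider]
3. Guard goes to cell block B with the frog and the mantis.  [cell block A: the fly, the toad | cell block B: the frog, the mantis, the spider]
4. Guard goes back to cell block A with the frog.  [cell block A: the fly, the frog, the toad | cell block B: the mantis, the spider]
5. Guard goes to cell block B with the fly and the toad.  [cell block A: the frog | cell block B: the fly, the mantis, the spider, the toad]
6. Guard goes back to cell block A with the spider.  [cell block A: the frog, the spider | cell block B: the fly, the mantis, the toad]
7. Guard goes to cell block B with the frog and the spider.  [cell block A: — | cell block B: the fly, the frog, the mantis, the spider, the toad]

Yes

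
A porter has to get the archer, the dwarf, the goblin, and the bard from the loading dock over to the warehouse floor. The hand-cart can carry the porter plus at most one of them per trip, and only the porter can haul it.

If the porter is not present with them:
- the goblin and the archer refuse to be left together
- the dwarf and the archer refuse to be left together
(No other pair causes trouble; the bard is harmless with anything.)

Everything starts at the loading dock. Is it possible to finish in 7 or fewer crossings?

No

Counting alone: the porter can take at most 1 across per trip to the warehouse floor, so moving all 4 needs at least 4 loaded trips out, with a return between consecutive ones — at least 7 crossings.
The safety rule pushes this higher. Following every safe sequence of crossings, the most of the 4 that can be at the warehouse floor as the hand-cart arrives there on crossing 7 is 3 — never all 4.
So the move cannot be finished within 7 crossings. (The shortest complete plan takes 9:)
1. Porter goes to the warehouse floor with the archer.
2. Porter goes back to the loading dock alone.
3. Porter goes to the warehouse floor with the dwarf.
4. Porter goes back to the loading dock with the archer.
5. Porter goes to the warehouse floor with the goblin.
6. Porter goes back to the loading dock alone.
7. Porter goes to the warehouse floor with the bard.
8. Porter goes back to the loading dock alone.
9. Porter goes to the warehouse floor with the archer.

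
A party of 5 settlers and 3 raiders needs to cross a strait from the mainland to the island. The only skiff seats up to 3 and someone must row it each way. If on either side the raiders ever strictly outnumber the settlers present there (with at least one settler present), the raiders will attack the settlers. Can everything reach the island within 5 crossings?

Counting alone: each trip to the island takes at most 3 across and each return brings at least 1 back, so after t trips out (and t−1 returns) at most 3t − (t−1) of the 8 are across; that first reaches 8 at t = 4, so at least 7 crossings are needed.
Since 5 < 7, 5 crossings cannot be enough. (The shortest complete plan in fact takes 7:)
1. 2 raiders → the island.  (the mainland: 5S 1R; the island: 0S 2R)
2. 1 raider ← the mainland.  (the mainland: 5S 2R; the island: 0S 1R)
3. 2 settlers and 1 raider → the island.  (the mainland: 3S 1R; the island: 2S 2R)
4. 1 raider ← the mainland.  (the mainland: 3S 2R; the island: 2S 1R)
5. 1 settler and 2 raiders → the island.  (the mainland: 2S 0R; the island: 3S 3R)
6. 1 raider ← the mainland.  (the mainland: 2S 1R; the island: 3S 2R)
7. 2 settlers and 1 raider → the island.  (the mainland: 0S 0R; the island: 5S 3R)

No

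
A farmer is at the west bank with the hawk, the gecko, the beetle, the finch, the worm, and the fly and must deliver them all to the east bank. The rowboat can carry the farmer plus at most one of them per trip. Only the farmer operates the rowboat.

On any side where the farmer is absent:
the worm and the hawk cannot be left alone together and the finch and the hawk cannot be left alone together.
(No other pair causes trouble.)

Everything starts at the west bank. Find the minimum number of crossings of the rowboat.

Counting alone: the farmer can take at most 1 across per trip to the east bank, so moving all 6 needs at least 6 loaded trips out, with a return between consecutive ones — at least 11 crossings.
The safety rule pushes this higher. Following every safe sequence of crossings, the most of the 6 that can be at the east bank as the rowboat arrives there on crossing 11 is 5 — never all 6.
So no plan with fewer than 13 crossings exists, and this one achieves 13:
1. Farmer goes to the east bank with the hawk.
2. Farmer goes back to the west bank alone.
3. Farmer goes to the east bank with the gecko.
4. Farmer goes back to the west bank alone.
5. Farmer goes to the east bank with the beetle.
6. Farmer goes back to the west bank alone.
7. Farmer goes to the east bank with the finch.
8. Farmer goes back to the west bank with the hawk.
9. Farmer goes to the east bank with the worm.
10. Farmer goes back to the west bank alone.
11. Farmer goes to the east bank with the fly.
12. Farmer goes back to the west bank alone.
13. Farmer goes to the east bank with the hawk.

13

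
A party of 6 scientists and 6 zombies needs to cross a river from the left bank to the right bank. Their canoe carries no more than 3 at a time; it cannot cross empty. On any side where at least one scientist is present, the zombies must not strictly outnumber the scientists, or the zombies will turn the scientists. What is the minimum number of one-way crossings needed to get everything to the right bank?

Following every safe sequence of crossings from the start, the most of the 12 that can be at the right bank as the canoe arrives there on crossings 1, 3, 5 is 3, 5, 6 respectively; the best ever achieved is 6 of 12.
From crossing 7 on, no configuration arises that was not already reachable earlier: only 17 distinct safe configurations (who is on which side, and where the canoe is) can ever be reached, none of them has everyone across, and every continuation just revisits them. They are: 0 scientists + 0 zombies across (canoe back at the start); 0 scientists + 1 zombie across (canoe there); 0 scientists + 1 zombie across (canoe back at the start); 0 scientists + 2 zombies across (canoe there); 0 scientists + 2 zombies across (canoe back at the start); 0 scientists + 3 zombies across (canoe there); 0 scientists + 3 zombies across (canoe back at the start); 0 scientists + 4 zombies across (canoe there); 0 scientists + 4 zombies across (canoe back at the start); 0 scientists + 5 zombies across (canoe there); 0 scientists + 5 zombies across (canoe back at the start); 0 scientists + 6 zombies across (canoe there); 1 scientist + 1 zombie across (canoe there); 1 scientist + 1 zombie across (canoe back at the start); 2 scientists + 2 zombies across (canoe there); 2 scientists + 2 zombies across (canoe back at the start); 3 scientists + 3 zombies across (canoe there). So no valid plan exists.

impossible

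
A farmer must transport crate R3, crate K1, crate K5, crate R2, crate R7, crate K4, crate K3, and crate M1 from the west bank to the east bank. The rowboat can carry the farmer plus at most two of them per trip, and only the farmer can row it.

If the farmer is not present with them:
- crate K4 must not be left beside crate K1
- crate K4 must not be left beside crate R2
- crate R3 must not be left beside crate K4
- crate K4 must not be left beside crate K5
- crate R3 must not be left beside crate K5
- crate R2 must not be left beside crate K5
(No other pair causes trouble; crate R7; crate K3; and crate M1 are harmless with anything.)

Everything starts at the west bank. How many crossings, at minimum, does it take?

Counting alone: the farmer can take at most 2 across per trip to the east bank, so moving all 8 needs at least 4 loaded trips out, with a return between consecutive ones — at least 7 crossings.
The safety rule pushes this higher. Following every safe sequence of crossings, the most of the 8 that can be at the east bank as the rowboat arrives there on crossings 7, 9, 11 is 5, 6, 7 respectively — never all 8.
So no plan with fewer than 13 crossings exists, and this one achieves 13:
1. Farmer goes to the east bank with crate K4 and crate K5.
2. Farmer goes back to the west bank with crate K5.
3. Farmer goes to the east bank with crate R2 and crate R3.
4. Farmer goes back to the west bank with crate K4.
5. Farmer goes to the east bank with crate K1 and crate K5.
6. Farmer goes back to the west bank with crate K5.
7. Farmer goes to the east bank with crate K5 and crate R7.
8. Farmer goes back to the west bank with crate K5.
9. Farmer goes to the east bank with crate K3 and crate K5.
10. Farmer goes back to the west bank with crate K5.
11. Farmer goes to the east bank with crate K5 and crate M1.
12. Farmer goes back to the west bank with crate K5.
13. Farmer goes to the east bank with crate K4 and crate K5.

13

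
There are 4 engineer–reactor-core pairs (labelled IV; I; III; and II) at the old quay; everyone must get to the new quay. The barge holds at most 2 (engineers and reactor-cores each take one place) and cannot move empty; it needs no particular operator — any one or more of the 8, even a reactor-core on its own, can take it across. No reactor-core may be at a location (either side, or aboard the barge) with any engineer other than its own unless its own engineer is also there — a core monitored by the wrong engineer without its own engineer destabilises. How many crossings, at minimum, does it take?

Following every safe sequence of crossings from the start, the most of the 8 that can be at the new quay as the barge arrives there on crossings 1, 3, 5 is 2, 3, 4 respectively; the best ever achieved is 4 of 8.
From crossing 7 on, no configuration arises that was not already reachable earlier: only 44 distinct safe configurations (who is on which side, and where the barge is) can ever be reached, none of them has everyone across, and every continuation just revisits them. So no valid plan exists.

impossible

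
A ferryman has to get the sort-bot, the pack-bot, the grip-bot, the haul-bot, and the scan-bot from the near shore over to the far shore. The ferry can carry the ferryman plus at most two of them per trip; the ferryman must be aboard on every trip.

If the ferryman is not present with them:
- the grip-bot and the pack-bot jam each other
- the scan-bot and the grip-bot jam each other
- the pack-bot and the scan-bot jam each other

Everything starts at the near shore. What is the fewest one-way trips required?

Counting alone: the ferryman can take at most 2 across per trip to the far shore, so moving all 5 needs at least 3 loaded trips out, with a return between consecutive ones — at least 5 crossings.
The safety rule pushes this higher. Following every safe sequence of crossings, the most of the 5 that can be at the far shore as the ferry arrives there on crossing 5 is 4 — never all 5.
So no plan with fewer than 7 crossings exists, and this one achieves 7:
1. Ferryman goes to the far shore with the grip-bot and the pack-bot.  [the near shore: the haul-bot, the scan-bot, the sort-bot | the far shore: the grip-bot, the pack-bot]
2. Ferryman goes back to the near shore with the pack-bot.  [the near shore: the haul-bot, the pack-bot, the scan-bot, the sort-bot | the far shore: the grip-bot]
3. Ferryman goes to the far shore with the pack-bot and the sort-bot.  [the near shore: the haul-bot, the scan-bot | the far shore: the grip-bot, the pack-bot, the sort-bot]
4. Ferryman goes back to the near shore with the pack-bot.  [the near shore: the haul-bot, the pack-bot, the scan-bot | the far shore: the grip-bot, the sort-bot]
5. Ferryman goes to the far shore with the haul-bot and the pack-bot.  [the near shore: the scan-bot | the far shore: the grip-bot, the haul-bot, the pack-bot, the sort-bot]
6. Ferryman goes back to the near shore with the pack-bot.  [the near shore: the pack-bot, the scan-bot | the far shore: the grip-bot, the haul-bot, the sort-bot]
7. Ferryman goes to the far shore with the pack-bot and the scan-bot.  [the near shore: — | the far shore: the grip-bot, the haul-bot, the pack-bot, the scan-bot, the sort-bot]

7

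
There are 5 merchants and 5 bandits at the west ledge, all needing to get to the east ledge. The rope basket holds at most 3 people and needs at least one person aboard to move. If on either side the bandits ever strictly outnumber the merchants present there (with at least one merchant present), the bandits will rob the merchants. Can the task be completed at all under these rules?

Yes

1. 2 bandits → the east ledge.  (the west ledge: 5M 3B; the east ledge: 0M 2B)
2. 1 bandit ← the west ledge.  (the west ledge: 5M 4B; the east ledge: 0M 1B)
3. 3 bandits → the east ledge.  (the west ledge: 5M 1B; the east ledge: 0M 4B)
4. 1 bandit ← the west ledge.  (the west ledge: 5M 2B; the east ledge: 0M 3B)
5. 3 merchants → the east ledge.  (the west ledge: 2M 2B; the east ledge: 3M 3B)
6. 1 merchant and 1 bandit ← the west ledge.  (the west ledge: 3M 3B; the east ledge: 2M 2B)
7. 3 merchants → the east ledge.  (the west ledge: 0M 3B; the east ledge: 5M 2B)
8. 1 bandit ← the west ledge.  (the west ledge: 0M 4B; the east ledge: 5M 1B)
9. 2 bandits → the east ledge.  (the west ledge: 0M 2B; the east ledge: 5M 3B)
10. 1 bandit ← the west ledge.  (the west ledge: 0M 3B; the east ledge: 5M 2B)
11. 3 bandits → the east ledge.  (the west ledge: 0M 0B; the east ledge: 5M 5B)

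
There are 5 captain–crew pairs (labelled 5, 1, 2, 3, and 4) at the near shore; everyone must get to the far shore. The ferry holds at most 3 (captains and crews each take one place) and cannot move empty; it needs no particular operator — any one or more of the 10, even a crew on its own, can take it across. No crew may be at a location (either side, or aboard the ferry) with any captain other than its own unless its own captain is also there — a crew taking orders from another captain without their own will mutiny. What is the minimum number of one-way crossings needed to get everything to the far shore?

Counting alone: each trip to the far shore takes at most 3 across and each return brings at least 1 back, so after t trips out (and t−1 returns) at most 3t − (t−1) of the 10 are across; that first reaches 10 at t = 5, so at least 9 crossings are needed.
The safety rule pushes this higher. Following every safe sequence of crossings, the most of the 10 that can be at the far shore as the ferry arrives there on crossing 9 is 9 — never all 10.
So no plan with fewer than 11 crossings exists, and this one achieves 11:
1. captain 5 and crew 5 cross → the far shore.
2. captain 5 crosses ← the near shore.
3. crew 1, crew 2, and crew 3 cross → the far shore.
4. crew 5 crosses ← the near shore.
5. captain 1, captain 2, and captain 3 cross → the far shore.
6. captain 1 and crew 1 cross ← the near shore.
7. captain 1, captain 4, and captain 5 cross → the far shore.
8. crew 2 crosses ← the near shore.
9. crew 1 and crew 5 cross → the far shore.
10. crew 5 crosses ← the near shore.
11. crew 2, crew 4, and crew 5 cross → the far shore.

11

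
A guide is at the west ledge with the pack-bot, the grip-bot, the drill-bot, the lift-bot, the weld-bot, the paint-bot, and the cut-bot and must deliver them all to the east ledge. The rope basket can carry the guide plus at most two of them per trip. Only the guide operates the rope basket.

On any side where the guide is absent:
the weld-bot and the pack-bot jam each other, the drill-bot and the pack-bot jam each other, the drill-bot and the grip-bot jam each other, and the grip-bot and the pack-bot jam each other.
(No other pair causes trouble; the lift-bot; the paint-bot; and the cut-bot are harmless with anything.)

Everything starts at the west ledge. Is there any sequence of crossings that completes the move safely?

1. Guide goes to the east ledge with the grip-bot and the pack-bot.  [the west ledge: the cut-bot, the drill-bot, the lift-bot, the paint-bot, the weld-bot | the east ledge: the grip-bot, the pack-bot]
2. Guide goes back to the west ledge with the pack-bot.  [the west ledge: the cut-bot, the drill-bot, the lift-bot, the pack-bot, the paint-bot, the weld-bot | the east ledge: the grip-bot]
3. Guide goes to the east ledge with the lift-bot and the pack-bot.  [the west ledge: the cut-bot, the drill-bot, the paint-bot, the weld-bot | the east ledge: the grip-bot, the lift-bot, the pack-bot]
4. Guide goes back to the west ledge with the pack-bot.  [the west ledge: the cut-bot, the drill-bot, the pack-bot, the paint-bot, the weld-bot | the east ledge: the grip-bot, the lift-bot]
5. Guide goes to the east ledge with the pack-bot and the weld-bot.  [the west ledge: the cut-bot, the drill-bot, the paint-bot | the east ledge: the grip-bot, the lift-bot, the pack-bot, the weld-bot]
6. Guide goes back to the west ledge with the pack-bot.  [the west ledge: the cut-bot, the drill-bot, the pack-bot, the paint-bot | the east ledge: the grip-bot, the lift-bot, the weld-bot]
7. Guide goes to the east ledge with the pack-bot and the paint-bot.  [the west ledge: the cut-bot, the drill-bot | the east ledge: the grip-bot, the lift-bot, the pack-bot, the paint-bot, the weld-bot]
8. Guide goes back to the west ledge with the pack-bot.  [the west ledge: the cut-bot, the drill-bot, the pack-bot | the east ledge: the grip-bot, the lift-bot, the paint-bot, the weld-bot]
9. Guide goes to the east ledge with the cut-bot and the pack-bot.  [the west ledge: the drill-bot | the east ledge: the cut-bot, the grip-bot, the lift-bot, the pack-bot, the paint-bot, the weld-bot]
10. Guide goes back to the west ledge with the pack-bot.  [the west ledge: the drill-bot, the pack-bot | the east ledge: the cut-bot, the grip-bot, the lift-bot, the paint-bot, the weld-bot]
11. Guide goes to the east ledge with the drill-bot and the pack-bot.  [the west ledge: — | the east ledge: the cut-bot, the drill-bot, the grip-bot, the lift-bot, the pack-bot, the paint-bot, the weld-bot]

Yes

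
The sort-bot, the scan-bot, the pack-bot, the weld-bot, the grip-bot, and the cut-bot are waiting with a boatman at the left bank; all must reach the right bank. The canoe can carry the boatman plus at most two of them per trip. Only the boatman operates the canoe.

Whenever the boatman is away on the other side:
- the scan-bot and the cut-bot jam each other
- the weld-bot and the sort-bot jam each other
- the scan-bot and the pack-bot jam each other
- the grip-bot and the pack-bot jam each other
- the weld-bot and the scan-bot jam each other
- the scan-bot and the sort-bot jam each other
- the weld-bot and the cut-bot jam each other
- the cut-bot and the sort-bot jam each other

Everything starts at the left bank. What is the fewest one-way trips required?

Whatever the first load, the items left behind include a forbidden pair without the boatman. No opening move is safe, so no plan exists.

impossible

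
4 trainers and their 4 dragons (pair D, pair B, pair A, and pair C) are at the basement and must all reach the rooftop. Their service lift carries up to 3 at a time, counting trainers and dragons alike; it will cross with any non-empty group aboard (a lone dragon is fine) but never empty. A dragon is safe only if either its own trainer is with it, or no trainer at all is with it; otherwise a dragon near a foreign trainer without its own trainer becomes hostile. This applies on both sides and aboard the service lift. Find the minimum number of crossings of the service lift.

9

Counting alone: each trip to the rooftop takes at most 3 across and each return brings at least 1 back, so after t trips out (and t−1 returns) at most 3t − (t−1) of the 8 are across; that first reaches 8 at t = 4, so at least 7 crossings are needed.
The safety rule pushes this higher. Following every safe sequence of crossings, the most of the 8 that can be at the rooftop as the service lift arrives there on crossing 7 is 7 — never all 8.
So no plan with fewer than 9 crossings exists, and this one achieves 9:
1. dragon D and trainer D cross → the rooftop.
2. trainer D crosses ← the basement.
3. dragon B, trainer B, and trainer D cross → the rooftop.
4. dragon D and trainer D cross ← the basement.
5. trainer A, trainer C, and trainer D cross → the rooftop.
6. dragon B crosses ← the basement.
7. dragon B and dragon D cross → the rooftop.
8. dragon D crosses ← the basement.
9. dragon A, dragon C, and dragon D cross → the rooftop.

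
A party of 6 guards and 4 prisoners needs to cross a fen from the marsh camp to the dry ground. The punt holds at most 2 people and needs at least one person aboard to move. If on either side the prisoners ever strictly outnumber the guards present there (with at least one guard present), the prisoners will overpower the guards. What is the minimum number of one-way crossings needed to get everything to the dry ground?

Counting alone: each trip to the dry ground takes at most 2 across and each return brings at least 1 back, so after t trips out (and t−1 returns) at most 2t − (t−1) of the 10 are across; that first reaches 10 at t = 9, so at least 17 crossings are needed.
The plan below uses exactly 17 crossings, so it is optimal:
1. 2 prisoners → the dry ground.  (the marsh camp: 6G 2P; the dry ground: 0G 2P)
2. 1 prisoner ← the marsh camp.  (the marsh camp: 6G 3P; the dry ground: 0G 1P)
3. 2 prisoners → the dry ground.  (the marsh camp: 6G 1P; the dry ground: 0G 3P)
4. 1 prisoner ← the marsh camp.  (the marsh camp: 6G 2P; the dry ground: 0G 2P)
5. 2 guards → the dry ground.  (the marsh camp: 4G 2P; the dry ground: 2G 2P)
6. 1 prisoner ← the marsh camp.  (the marsh camp: 4G 3P; the dry ground: 2G 1P)
7. 1 guard and 1 prisoner → the dry ground.  (the marsh camp: 3G 2P; the dry ground: 3G 2P)
8. 1 prisoner ← the marsh camp.  (the marsh camp: 3G 3P; the dry ground: 3G 1P)
9. 2 prisoners → the dry ground.  (the marsh camp: 3G 1P; the dry ground: 3G 3P)
10. 1 prisoner ← the marsh camp.  (the marsh camp: 3G 2P; the dry ground: 3G 2P)
11. 1 guard and 1 prisoner → the dry ground.  (the marsh camp: 2G 1P; the dry ground: 4G 3P)
12. 1 prisoner ← the marsh camp.  (the marsh camp: 2G 2P; the dry ground: 4G 2P)
13. 2 prisoners → the dry ground.  (the marsh camp: 2G 0P; the dry ground: 4G 4P)
14. 1 prisoner ← the marsh camp.  (the marsh camp: 2G 1P; the dry ground: 4G 3P)
15. 1 guard and 1 prisoner → the dry ground.  (the marsh camp: 1G 0P; the dry ground: 5G 4P)
16. 1 prisoner ← the marsh camp.  (the marsh camp: 1G 1P; the dry ground: 5G 3P)
17. 1 guard and 1 prisoner → the dry ground.  (the marsh camp: 0G 0P; the dry ground: 6G 4P)

17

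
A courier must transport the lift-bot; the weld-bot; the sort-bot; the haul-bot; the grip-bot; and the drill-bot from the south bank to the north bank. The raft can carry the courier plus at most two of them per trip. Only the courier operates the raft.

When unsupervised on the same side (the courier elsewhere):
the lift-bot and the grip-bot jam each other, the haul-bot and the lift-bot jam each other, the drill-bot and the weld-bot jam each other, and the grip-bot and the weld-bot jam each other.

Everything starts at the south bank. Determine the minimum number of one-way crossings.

Counting alone: the courier can take at most 2 across per trip to the north bank, so moving all 6 needs at least 3 loaded trips out, with a return between consecutive ones — at least 5 crossings.
The safety rule pushes this higher. Following every safe sequence of crossings, the most of the 6 that can be at the north bank as the raft arrives there on crossing 5 is 5 — never all 6.
So no plan with fewer than 7 crossings exists, and this one achieves 7:
1. Courier goes to the north bank with the lift-bot and the weld-bot.  [the south bank: the drill-bot, the grip-bot, the haul-bot, the sort-bot | the north bank: the lift-bot, the weld-bot]
2. Courier goes back to the south bank alone.  [the south bank: the drill-bot, the grip-bot, the haul-bot, the sort-bot | the north bank: the lift-bot, the weld-bot]
3. Courier goes to the north bank with the haul-bot and the sort-bot.  [the south bank: the drill-bot, the grip-bot | the north bank: the haul-bot, the lift-bot, the sort-bot, the weld-bot]
4. Courier goes back to the south bank with the lift-bot.  [the south bank: the drill-bot, the grip-bot, the lift-bot | the north bank: the haul-bot, the sort-bot, the weld-bot]
5. Courier goes to the north bank with the drill-bot and the grip-bot.  [the south bank: the lift-bot | the north bank: the drill-bot, the grip-bot, the haul-bot, the sort-bot, the weld-bot]
6. Courier goes back to the south bank with the weld-bot.  [the south bank: the lift-bot, the weld-bot | the north bank: the drill-bot, the grip-bot, the haul-bot, the sort-bot]
7. Courier goes to the north bank with the lift-bot and the weld-bot.  [the south bank: — | the north bank: the drill-bot, the grip-bot, the haul-bot, the lift-bot, the sort-bot, the weld-bot]

7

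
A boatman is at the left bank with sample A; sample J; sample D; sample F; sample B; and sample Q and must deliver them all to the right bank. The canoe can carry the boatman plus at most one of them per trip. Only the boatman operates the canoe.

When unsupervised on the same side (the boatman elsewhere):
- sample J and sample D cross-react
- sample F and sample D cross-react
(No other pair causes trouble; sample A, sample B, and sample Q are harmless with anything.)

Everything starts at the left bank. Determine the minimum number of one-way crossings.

13

Counting alone: the boatman can take at most 1 across per trip to the right bank, so moving all 6 needs at least 6 loaded trips out, with a return between consecutive ones — at least 11 crossings.
The safety rule pushes this higher. Following every safe sequence of crossings, the most of the 6 that can be at the right bank as the canoe arrives there on crossing 11 is 5 — never all 6.
So no plan with fewer than 13 crossings exists, and this one achieves 13:
1. Boatman goes to the right bank with sample D.
2. Boatman goes back to the left bank alone.
3. Boatman goes to the right bank with sample A.
4. Boatman goes back to the left bank alone.
5. Boatman goes to the right bank with sample J.
6. Boatman goes back to the left bank with sample D.
7. Boatman goes to the right bank with sample F.
8. Boatman goes back to the left bank alone.
9. Boatman goes to the right bank with sample B.
10. Boatman goes back to the left bank alone.
11. Boatman goes to the right bank with sample Q.
12. Boatman goes back to the left bank alone.
13. Boatman goes to the right bank with sample D.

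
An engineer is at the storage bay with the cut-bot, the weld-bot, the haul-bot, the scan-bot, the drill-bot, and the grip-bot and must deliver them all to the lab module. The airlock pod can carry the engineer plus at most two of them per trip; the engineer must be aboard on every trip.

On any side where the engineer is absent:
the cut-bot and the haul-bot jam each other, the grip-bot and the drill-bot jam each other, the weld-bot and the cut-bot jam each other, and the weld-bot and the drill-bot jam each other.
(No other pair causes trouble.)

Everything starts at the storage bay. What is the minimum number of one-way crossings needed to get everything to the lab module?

7

Counting alone: the engineer can take at most 2 across per trip to the lab module, so moving all 6 needs at least 3 loaded trips out, with a return between consecutive ones — at least 5 crossings.
The safety rule pushes this higher. Following every safe sequence of crossings, the most of the 6 that can be at the lab module as the airlock pod arrives there on crossing 5 is 5 — never all 6.
So no plan with fewer than 7 crossings exists, and this one achieves 7:
1. Engineer goes to the lab module with the cut-bot and the drill-bot.
2. Engineer goes back to the storage bay alone.
3. Engineer goes to the lab module with the haul-bot and the weld-bot.
4. Engineer goes back to the storage bay with the cut-bot and the drill-bot.
5. Engineer goes to the lab module with the grip-bot and the scan-bot.
6. Engineer goes back to the storage bay alone.
7. Engineer goes to the lab module with the cut-bot and the drill-bot.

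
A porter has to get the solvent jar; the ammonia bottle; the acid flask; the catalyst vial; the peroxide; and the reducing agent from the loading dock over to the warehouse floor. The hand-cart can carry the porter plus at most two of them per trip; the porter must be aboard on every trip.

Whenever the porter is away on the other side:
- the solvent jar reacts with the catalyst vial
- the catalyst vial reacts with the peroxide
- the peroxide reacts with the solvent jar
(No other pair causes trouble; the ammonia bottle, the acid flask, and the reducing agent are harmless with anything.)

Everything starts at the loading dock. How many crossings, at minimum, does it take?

9

Counting alone: the porter can take at most 2 across per trip to the warehouse floor, so moving all 6 needs at least 3 loaded trips out, with a return between consecutive ones — at least 5 crossings.
The safety rule pushes this higher. Following every safe sequence of crossings, the most of the 6 that can be at the warehouse floor as the hand-cart arrives there on crossings 5, 7 is 4, 5 respectively — never all 6.
So no plan with fewer than 9 crossings exists, and this one achieves 9:
1. Porter goes to the warehouse floor with the catalyst vial and the solvent jar.  [the loading dock: the acid flask, the ammonia bottle, the peroxide, the reducing agent | the warehouse floor: the catalyst vial, the solvent jar]
2. Porter goes back to the loading dock with the solvent jar.  [the loading dock: the acid flask, the ammonia bottle, the peroxide, the reducing agent, the solvent jar | the warehouse floor: the catalyst vial]
3. Porter goes to the warehouse floor with the ammonia bottle and the solvent jar.  [the loading dock: the acid flask, the peroxide, the reducing agent | the warehouse floor: the ammonia bottle, the catalyst vial, the solvent jar]
4. Porter goes back to the loading dock with the solvent jar.  [the loading dock: the acid flask, the peroxide, the reducing agent, the solvent jar | the warehouse floor: the ammonia bottle, the catalyst vial]
5. Porter goes to the warehouse floor with the acid flask and the solvent jar.  [the loading dock: the peroxide, the reducing agent | the warehouse floor: the acid flask, the ammonia bottle, the catalyst vial, the solvent jar]
6. Porter goes back to the loading dock with the solvent jar.  [the loading dock: the peroxide, the reducing agent, the solvent jar | the warehouse floor: the acid flask, the ammonia bottle, the catalyst vial]
7. Porter goes to the warehouse floor with the reducing agent and the solvent jar.  [the loading dock: the peroxide | the warehouse floor: the acid flask, the ammonia bottle, the catalyst vial, the reducing agent, the solvent jar]
8. Porter goes back to the loading dock with the solvent jar.  [the loading dock: the peroxide, the solvent jar | the warehouse floor: the acid flask, the ammonia bottle, the catalyst vial, the reducing agent]
9. Porter goes to the warehouse floor with the peroxide and the solvent jar.  [the loading dock: — | the warehouse floor: the acid flask, the ammonia bottle, the catalyst vial, the peroxide, the reducing agent, the solvent jar]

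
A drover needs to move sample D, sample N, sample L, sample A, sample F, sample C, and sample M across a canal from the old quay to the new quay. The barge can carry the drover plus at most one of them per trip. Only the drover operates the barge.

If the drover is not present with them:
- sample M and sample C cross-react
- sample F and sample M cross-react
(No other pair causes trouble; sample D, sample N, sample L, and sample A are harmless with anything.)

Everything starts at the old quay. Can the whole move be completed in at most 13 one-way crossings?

Counting alone: the drover can take at most 1 across per trip to the new quay, so moving all 7 needs at least 7 loaded trips out, with a return between consecutive ones — at least 13 crossings.
The safety rule pushes this higher. Following every safe sequence of crossings, the most of the 7 that can be at the new quay as the barge arrives there on crossing 13 is 6 — never all 7.
So the move cannot be finished within 13 crossings. (The shortest complete plan takes 15:)
1. Drover goes to the new quay with sample M.
2. Drover goes back to the old quay alone.
3. Drover goes to the new quay with sample D.
4. Drover goes back to the old quay alone.
5. Drover goes to the new quay with sample N.
6. Drover goes back to the old quay alone.
7. Drover goes to the new quay with sample L.
8. Drover goes back to the old quay alone.
9. Drover goes to the new quay with sample A.
10. Drover goes back to the old quay alone.
11. Drover goes to the new quay with sample F.
12. Drover goes back to the old quay with sample M.
13. Drover goes to the new quay with sample C.
14. Drover goes back to the old quay alone.
15. Drover goes to the new quay with sample M.

No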